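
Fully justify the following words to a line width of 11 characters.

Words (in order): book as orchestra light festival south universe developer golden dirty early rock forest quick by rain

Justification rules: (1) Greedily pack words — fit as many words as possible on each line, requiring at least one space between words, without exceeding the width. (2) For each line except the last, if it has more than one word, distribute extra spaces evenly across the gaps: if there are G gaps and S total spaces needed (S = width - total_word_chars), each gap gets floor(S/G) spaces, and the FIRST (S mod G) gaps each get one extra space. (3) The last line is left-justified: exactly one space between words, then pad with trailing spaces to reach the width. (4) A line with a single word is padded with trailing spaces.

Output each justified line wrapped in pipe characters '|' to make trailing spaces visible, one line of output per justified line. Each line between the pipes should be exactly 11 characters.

Answer: |book     as|
|orchestra  |
|light      |
|festival   |
|south      |
|universe   |
|developer  |
|golden     |
|dirty early|
|rock forest|
|quick    by|
|rain       |

Derivation:
Line 1: ['book', 'as'] (min_width=7, slack=4)
Line 2: ['orchestra'] (min_width=9, slack=2)
Line 3: ['light'] (min_width=5, slack=6)
Line 4: ['festival'] (min_width=8, slack=3)
Line 5: ['south'] (min_width=5, slack=6)
Line 6: ['universe'] (min_width=8, slack=3)
Line 7: ['developer'] (min_width=9, slack=2)
Line 8: ['golden'] (min_width=6, slack=5)
Line 9: ['dirty', 'early'] (min_width=11, slack=0)
Line 10: ['rock', 'forest'] (min_width=11, slack=0)
Line 11: ['quick', 'by'] (min_width=8, slack=3)
Line 12: ['rain'] (min_width=4, slack=7)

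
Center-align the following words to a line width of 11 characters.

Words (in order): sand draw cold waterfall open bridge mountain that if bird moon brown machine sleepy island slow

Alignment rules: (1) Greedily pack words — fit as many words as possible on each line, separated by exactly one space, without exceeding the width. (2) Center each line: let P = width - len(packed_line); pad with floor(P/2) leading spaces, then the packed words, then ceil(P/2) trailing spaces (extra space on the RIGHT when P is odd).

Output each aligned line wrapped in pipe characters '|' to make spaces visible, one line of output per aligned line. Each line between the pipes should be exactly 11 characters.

Answer: | sand draw |
|   cold    |
| waterfall |
|open bridge|
| mountain  |
|  that if  |
| bird moon |
|   brown   |
|  machine  |
|  sleepy   |
|island slow|

Derivation:
Line 1: ['sand', 'draw'] (min_width=9, slack=2)
Line 2: ['cold'] (min_width=4, slack=7)
Line 3: ['waterfall'] (min_width=9, slack=2)
Line 4: ['open', 'bridge'] (min_width=11, slack=0)
Line 5: ['mountain'] (min_width=8, slack=3)
Line 6: ['that', 'if'] (min_width=7, slack=4)
Line 7: ['bird', 'moon'] (min_width=9, slack=2)
Line 8: ['brown'] (min_width=5, slack=6)
Line 9: ['machine'] (min_width=7, slack=4)
Line 10: ['sleepy'] (min_width=6, slack=5)
Line 11: ['island', 'slow'] (min_width=11, slack=0)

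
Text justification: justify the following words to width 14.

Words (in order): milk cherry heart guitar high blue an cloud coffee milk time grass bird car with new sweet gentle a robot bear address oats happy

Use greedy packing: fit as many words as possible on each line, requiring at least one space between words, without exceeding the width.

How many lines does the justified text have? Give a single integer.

Answer: 10

Derivation:
Line 1: ['milk', 'cherry'] (min_width=11, slack=3)
Line 2: ['heart', 'guitar'] (min_width=12, slack=2)
Line 3: ['high', 'blue', 'an'] (min_width=12, slack=2)
Line 4: ['cloud', 'coffee'] (min_width=12, slack=2)
Line 5: ['milk', 'time'] (min_width=9, slack=5)
Line 6: ['grass', 'bird', 'car'] (min_width=14, slack=0)
Line 7: ['with', 'new', 'sweet'] (min_width=14, slack=0)
Line 8: ['gentle', 'a', 'robot'] (min_width=14, slack=0)
Line 9: ['bear', 'address'] (min_width=12, slack=2)
Line 10: ['oats', 'happy'] (min_width=10, slack=4)
Total lines: 10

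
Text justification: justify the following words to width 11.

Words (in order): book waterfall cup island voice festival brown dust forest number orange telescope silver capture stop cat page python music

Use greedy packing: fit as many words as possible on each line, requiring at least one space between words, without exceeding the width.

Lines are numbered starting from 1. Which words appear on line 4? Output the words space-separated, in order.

Answer: voice

Derivation:
Line 1: ['book'] (min_width=4, slack=7)
Line 2: ['waterfall'] (min_width=9, slack=2)
Line 3: ['cup', 'island'] (min_width=10, slack=1)
Line 4: ['voice'] (min_width=5, slack=6)
Line 5: ['festival'] (min_width=8, slack=3)
Line 6: ['brown', 'dust'] (min_width=10, slack=1)
Line 7: ['forest'] (min_width=6, slack=5)
Line 8: ['number'] (min_width=6, slack=5)
Line 9: ['orange'] (min_width=6, slack=5)
Line 10: ['telescope'] (min_width=9, slack=2)
Line 11: ['silver'] (min_width=6, slack=5)
Line 12: ['capture'] (min_width=7, slack=4)
Line 13: ['stop', 'cat'] (min_width=8, slack=3)
Line 14: ['page', 'python'] (min_width=11, slack=0)
Line 15: ['music'] (min_width=5, slack=6)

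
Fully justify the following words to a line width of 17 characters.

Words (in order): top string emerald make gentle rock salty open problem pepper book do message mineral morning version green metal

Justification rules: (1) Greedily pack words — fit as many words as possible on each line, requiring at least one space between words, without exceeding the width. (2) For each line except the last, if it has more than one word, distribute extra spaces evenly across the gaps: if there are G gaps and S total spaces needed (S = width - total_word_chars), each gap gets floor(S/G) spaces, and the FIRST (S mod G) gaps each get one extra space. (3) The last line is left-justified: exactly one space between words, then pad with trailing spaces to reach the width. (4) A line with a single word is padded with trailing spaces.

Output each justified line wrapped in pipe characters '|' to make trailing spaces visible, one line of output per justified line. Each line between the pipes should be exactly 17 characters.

Line 1: ['top', 'string'] (min_width=10, slack=7)
Line 2: ['emerald', 'make'] (min_width=12, slack=5)
Line 3: ['gentle', 'rock', 'salty'] (min_width=17, slack=0)
Line 4: ['open', 'problem'] (min_width=12, slack=5)
Line 5: ['pepper', 'book', 'do'] (min_width=14, slack=3)
Line 6: ['message', 'mineral'] (min_width=15, slack=2)
Line 7: ['morning', 'version'] (min_width=15, slack=2)
Line 8: ['green', 'metal'] (min_width=11, slack=6)

Answer: |top        string|
|emerald      make|
|gentle rock salty|
|open      problem|
|pepper   book  do|
|message   mineral|
|morning   version|
|green metal      |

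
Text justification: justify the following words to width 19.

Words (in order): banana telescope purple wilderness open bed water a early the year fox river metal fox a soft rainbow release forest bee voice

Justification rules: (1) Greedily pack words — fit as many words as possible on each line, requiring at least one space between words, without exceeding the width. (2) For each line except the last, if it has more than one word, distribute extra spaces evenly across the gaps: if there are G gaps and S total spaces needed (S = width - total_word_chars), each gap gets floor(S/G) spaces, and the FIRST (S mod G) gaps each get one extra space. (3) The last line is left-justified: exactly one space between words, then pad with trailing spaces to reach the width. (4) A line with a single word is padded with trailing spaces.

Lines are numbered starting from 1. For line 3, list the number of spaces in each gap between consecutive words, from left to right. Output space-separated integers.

Answer: 2 2 2

Derivation:
Line 1: ['banana', 'telescope'] (min_width=16, slack=3)
Line 2: ['purple', 'wilderness'] (min_width=17, slack=2)
Line 3: ['open', 'bed', 'water', 'a'] (min_width=16, slack=3)
Line 4: ['early', 'the', 'year', 'fox'] (min_width=18, slack=1)
Line 5: ['river', 'metal', 'fox', 'a'] (min_width=17, slack=2)
Line 6: ['soft', 'rainbow'] (min_width=12, slack=7)
Line 7: ['release', 'forest', 'bee'] (min_width=18, slack=1)
Line 8: ['voice'] (min_width=5, slack=14)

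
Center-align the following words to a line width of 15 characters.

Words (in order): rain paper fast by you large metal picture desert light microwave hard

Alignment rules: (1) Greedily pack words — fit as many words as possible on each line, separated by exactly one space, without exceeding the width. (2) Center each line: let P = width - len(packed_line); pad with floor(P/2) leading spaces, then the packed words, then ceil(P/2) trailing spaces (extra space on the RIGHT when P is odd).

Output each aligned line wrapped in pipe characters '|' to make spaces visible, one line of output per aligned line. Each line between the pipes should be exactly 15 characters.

Answer: |rain paper fast|
| by you large  |
| metal picture |
| desert light  |
|microwave hard |

Derivation:
Line 1: ['rain', 'paper', 'fast'] (min_width=15, slack=0)
Line 2: ['by', 'you', 'large'] (min_width=12, slack=3)
Line 3: ['metal', 'picture'] (min_width=13, slack=2)
Line 4: ['desert', 'light'] (min_width=12, slack=3)
Line 5: ['microwave', 'hard'] (min_width=14, slack=1)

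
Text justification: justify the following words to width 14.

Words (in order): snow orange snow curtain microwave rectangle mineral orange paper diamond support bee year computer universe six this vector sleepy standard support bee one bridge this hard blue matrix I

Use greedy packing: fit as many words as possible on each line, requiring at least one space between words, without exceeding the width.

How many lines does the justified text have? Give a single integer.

Answer: 16

Derivation:
Line 1: ['snow', 'orange'] (min_width=11, slack=3)
Line 2: ['snow', 'curtain'] (min_width=12, slack=2)
Line 3: ['microwave'] (min_width=9, slack=5)
Line 4: ['rectangle'] (min_width=9, slack=5)
Line 5: ['mineral', 'orange'] (min_width=14, slack=0)
Line 6: ['paper', 'diamond'] (min_width=13, slack=1)
Line 7: ['support', 'bee'] (min_width=11, slack=3)
Line 8: ['year', 'computer'] (min_width=13, slack=1)
Line 9: ['universe', 'six'] (min_width=12, slack=2)
Line 10: ['this', 'vector'] (min_width=11, slack=3)
Line 11: ['sleepy'] (min_width=6, slack=8)
Line 12: ['standard'] (min_width=8, slack=6)
Line 13: ['support', 'bee'] (min_width=11, slack=3)
Line 14: ['one', 'bridge'] (min_width=10, slack=4)
Line 15: ['this', 'hard', 'blue'] (min_width=14, slack=0)
Line 16: ['matrix', 'I'] (min_width=8, slack=6)
Total lines: 16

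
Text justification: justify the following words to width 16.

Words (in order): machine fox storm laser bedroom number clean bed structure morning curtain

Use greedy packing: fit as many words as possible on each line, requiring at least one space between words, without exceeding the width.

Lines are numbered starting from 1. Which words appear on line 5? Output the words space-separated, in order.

Answer: structure

Derivation:
Line 1: ['machine', 'fox'] (min_width=11, slack=5)
Line 2: ['storm', 'laser'] (min_width=11, slack=5)
Line 3: ['bedroom', 'number'] (min_width=14, slack=2)
Line 4: ['clean', 'bed'] (min_width=9, slack=7)
Line 5: ['structure'] (min_width=9, slack=7)
Line 6: ['morning', 'curtain'] (min_width=15, slack=1)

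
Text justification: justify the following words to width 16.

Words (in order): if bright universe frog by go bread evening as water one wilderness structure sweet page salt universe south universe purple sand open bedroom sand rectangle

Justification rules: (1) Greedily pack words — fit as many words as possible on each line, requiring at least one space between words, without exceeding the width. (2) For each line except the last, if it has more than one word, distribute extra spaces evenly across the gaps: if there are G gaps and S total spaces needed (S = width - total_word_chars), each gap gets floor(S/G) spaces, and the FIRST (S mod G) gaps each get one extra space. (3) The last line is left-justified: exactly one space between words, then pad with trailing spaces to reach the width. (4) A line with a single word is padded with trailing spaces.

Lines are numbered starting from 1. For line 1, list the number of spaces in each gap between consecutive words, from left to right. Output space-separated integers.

Answer: 8

Derivation:
Line 1: ['if', 'bright'] (min_width=9, slack=7)
Line 2: ['universe', 'frog', 'by'] (min_width=16, slack=0)
Line 3: ['go', 'bread', 'evening'] (min_width=16, slack=0)
Line 4: ['as', 'water', 'one'] (min_width=12, slack=4)
Line 5: ['wilderness'] (min_width=10, slack=6)
Line 6: ['structure', 'sweet'] (min_width=15, slack=1)
Line 7: ['page', 'salt'] (min_width=9, slack=7)
Line 8: ['universe', 'south'] (min_width=14, slack=2)
Line 9: ['universe', 'purple'] (min_width=15, slack=1)
Line 10: ['sand', 'open'] (min_width=9, slack=7)
Line 11: ['bedroom', 'sand'] (min_width=12, slack=4)
Line 12: ['rectangle'] (min_width=9, slack=7)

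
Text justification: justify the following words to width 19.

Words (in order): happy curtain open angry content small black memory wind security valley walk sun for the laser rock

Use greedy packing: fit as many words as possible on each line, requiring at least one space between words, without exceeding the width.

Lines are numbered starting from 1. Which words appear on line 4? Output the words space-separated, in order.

Line 1: ['happy', 'curtain', 'open'] (min_width=18, slack=1)
Line 2: ['angry', 'content', 'small'] (min_width=19, slack=0)
Line 3: ['black', 'memory', 'wind'] (min_width=17, slack=2)
Line 4: ['security', 'valley'] (min_width=15, slack=4)
Line 5: ['walk', 'sun', 'for', 'the'] (min_width=16, slack=3)
Line 6: ['laser', 'rock'] (min_width=10, slack=9)

Answer: security valley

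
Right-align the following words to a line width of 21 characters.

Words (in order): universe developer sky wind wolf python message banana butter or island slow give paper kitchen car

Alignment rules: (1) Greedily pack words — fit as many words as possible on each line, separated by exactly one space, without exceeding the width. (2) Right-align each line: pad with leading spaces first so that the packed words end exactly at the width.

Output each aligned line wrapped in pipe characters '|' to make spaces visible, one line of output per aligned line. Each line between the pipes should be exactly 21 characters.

Line 1: ['universe', 'developer'] (min_width=18, slack=3)
Line 2: ['sky', 'wind', 'wolf', 'python'] (min_width=20, slack=1)
Line 3: ['message', 'banana', 'butter'] (min_width=21, slack=0)
Line 4: ['or', 'island', 'slow', 'give'] (min_width=19, slack=2)
Line 5: ['paper', 'kitchen', 'car'] (min_width=17, slack=4)

Answer: |   universe developer|
| sky wind wolf python|
|message banana butter|
|  or island slow give|
|    paper kitchen car|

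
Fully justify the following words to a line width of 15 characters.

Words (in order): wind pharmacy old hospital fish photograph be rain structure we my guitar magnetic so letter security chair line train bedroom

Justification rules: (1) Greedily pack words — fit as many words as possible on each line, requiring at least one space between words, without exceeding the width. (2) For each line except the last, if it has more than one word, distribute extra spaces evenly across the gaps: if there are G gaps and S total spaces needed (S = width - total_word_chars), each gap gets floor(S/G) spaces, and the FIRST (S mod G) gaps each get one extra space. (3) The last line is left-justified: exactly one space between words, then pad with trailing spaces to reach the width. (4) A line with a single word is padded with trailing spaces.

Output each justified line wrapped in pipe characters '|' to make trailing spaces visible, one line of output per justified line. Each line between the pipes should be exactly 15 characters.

Answer: |wind   pharmacy|
|old    hospital|
|fish photograph|
|be         rain|
|structure we my|
|guitar magnetic|
|so       letter|
|security  chair|
|line      train|
|bedroom        |

Derivation:
Line 1: ['wind', 'pharmacy'] (min_width=13, slack=2)
Line 2: ['old', 'hospital'] (min_width=12, slack=3)
Line 3: ['fish', 'photograph'] (min_width=15, slack=0)
Line 4: ['be', 'rain'] (min_width=7, slack=8)
Line 5: ['structure', 'we', 'my'] (min_width=15, slack=0)
Line 6: ['guitar', 'magnetic'] (min_width=15, slack=0)
Line 7: ['so', 'letter'] (min_width=9, slack=6)
Line 8: ['security', 'chair'] (min_width=14, slack=1)
Line 9: ['line', 'train'] (min_width=10, slack=5)
Line 10: ['bedroom'] (min_width=7, slack=8)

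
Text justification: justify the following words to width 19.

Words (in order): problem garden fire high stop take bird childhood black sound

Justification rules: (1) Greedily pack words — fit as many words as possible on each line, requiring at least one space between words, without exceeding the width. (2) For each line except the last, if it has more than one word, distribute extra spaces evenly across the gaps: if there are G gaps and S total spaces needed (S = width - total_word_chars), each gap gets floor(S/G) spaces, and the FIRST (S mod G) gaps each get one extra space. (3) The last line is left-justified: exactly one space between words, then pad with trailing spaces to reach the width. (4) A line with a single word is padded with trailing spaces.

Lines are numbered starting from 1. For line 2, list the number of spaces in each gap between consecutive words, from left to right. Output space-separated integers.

Line 1: ['problem', 'garden', 'fire'] (min_width=19, slack=0)
Line 2: ['high', 'stop', 'take', 'bird'] (min_width=19, slack=0)
Line 3: ['childhood', 'black'] (min_width=15, slack=4)
Line 4: ['sound'] (min_width=5, slack=14)

Answer: 1 1 1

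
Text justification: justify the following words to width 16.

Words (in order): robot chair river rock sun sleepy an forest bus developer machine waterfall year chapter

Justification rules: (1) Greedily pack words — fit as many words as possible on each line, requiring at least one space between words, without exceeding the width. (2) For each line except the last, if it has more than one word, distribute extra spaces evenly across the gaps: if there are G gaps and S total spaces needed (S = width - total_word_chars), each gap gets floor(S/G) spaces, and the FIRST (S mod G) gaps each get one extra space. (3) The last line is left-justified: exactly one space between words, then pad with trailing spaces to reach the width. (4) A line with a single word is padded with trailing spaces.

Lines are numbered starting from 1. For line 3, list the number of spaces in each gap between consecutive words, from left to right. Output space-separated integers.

Answer: 1 1

Derivation:
Line 1: ['robot', 'chair'] (min_width=11, slack=5)
Line 2: ['river', 'rock', 'sun'] (min_width=14, slack=2)
Line 3: ['sleepy', 'an', 'forest'] (min_width=16, slack=0)
Line 4: ['bus', 'developer'] (min_width=13, slack=3)
Line 5: ['machine'] (min_width=7, slack=9)
Line 6: ['waterfall', 'year'] (min_width=14, slack=2)
Line 7: ['chapter'] (min_width=7, slack=9)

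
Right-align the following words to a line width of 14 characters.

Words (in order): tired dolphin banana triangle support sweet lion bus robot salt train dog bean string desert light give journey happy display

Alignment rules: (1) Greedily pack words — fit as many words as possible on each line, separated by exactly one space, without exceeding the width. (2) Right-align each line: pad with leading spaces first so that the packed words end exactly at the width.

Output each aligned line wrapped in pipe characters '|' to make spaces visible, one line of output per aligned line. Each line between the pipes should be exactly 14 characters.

Answer: | tired dolphin|
|        banana|
|      triangle|
| support sweet|
|lion bus robot|
|salt train dog|
|   bean string|
|  desert light|
|  give journey|
| happy display|

Derivation:
Line 1: ['tired', 'dolphin'] (min_width=13, slack=1)
Line 2: ['banana'] (min_width=6, slack=8)
Line 3: ['triangle'] (min_width=8, slack=6)
Line 4: ['support', 'sweet'] (min_width=13, slack=1)
Line 5: ['lion', 'bus', 'robot'] (min_width=14, slack=0)
Line 6: ['salt', 'train', 'dog'] (min_width=14, slack=0)
Line 7: ['bean', 'string'] (min_width=11, slack=3)
Line 8: ['desert', 'light'] (min_width=12, slack=2)
Line 9: ['give', 'journey'] (min_width=12, slack=2)
Line 10: ['happy', 'display'] (min_width=13, slack=1)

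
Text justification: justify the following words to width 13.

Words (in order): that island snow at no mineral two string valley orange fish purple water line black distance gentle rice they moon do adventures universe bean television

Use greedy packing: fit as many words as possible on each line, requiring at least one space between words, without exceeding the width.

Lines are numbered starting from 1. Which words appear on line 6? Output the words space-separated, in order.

Line 1: ['that', 'island'] (min_width=11, slack=2)
Line 2: ['snow', 'at', 'no'] (min_width=10, slack=3)
Line 3: ['mineral', 'two'] (min_width=11, slack=2)
Line 4: ['string', 'valley'] (min_width=13, slack=0)
Line 5: ['orange', 'fish'] (min_width=11, slack=2)
Line 6: ['purple', 'water'] (min_width=12, slack=1)
Line 7: ['line', 'black'] (min_width=10, slack=3)
Line 8: ['distance'] (min_width=8, slack=5)
Line 9: ['gentle', 'rice'] (min_width=11, slack=2)
Line 10: ['they', 'moon', 'do'] (min_width=12, slack=1)
Line 11: ['adventures'] (min_width=10, slack=3)
Line 12: ['universe', 'bean'] (min_width=13, slack=0)
Line 13: ['television'] (min_width=10, slack=3)

Answer: purple water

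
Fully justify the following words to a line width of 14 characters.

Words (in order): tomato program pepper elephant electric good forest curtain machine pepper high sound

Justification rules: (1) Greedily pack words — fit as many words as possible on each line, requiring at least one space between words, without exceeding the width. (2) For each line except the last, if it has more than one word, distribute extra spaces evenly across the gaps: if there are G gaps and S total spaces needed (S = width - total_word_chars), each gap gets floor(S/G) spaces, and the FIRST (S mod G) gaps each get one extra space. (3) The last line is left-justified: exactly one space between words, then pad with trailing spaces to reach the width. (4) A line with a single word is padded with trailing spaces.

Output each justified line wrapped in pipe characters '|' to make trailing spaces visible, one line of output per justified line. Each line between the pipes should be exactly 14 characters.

Answer: |tomato program|
|pepper        |
|elephant      |
|electric  good|
|forest curtain|
|machine pepper|
|high sound    |

Derivation:
Line 1: ['tomato', 'program'] (min_width=14, slack=0)
Line 2: ['pepper'] (min_width=6, slack=8)
Line 3: ['elephant'] (min_width=8, slack=6)
Line 4: ['electric', 'good'] (min_width=13, slack=1)
Line 5: ['forest', 'curtain'] (min_width=14, slack=0)
Line 6: ['machine', 'pepper'] (min_width=14, slack=0)
Line 7: ['high', 'sound'] (min_width=10, slack=4)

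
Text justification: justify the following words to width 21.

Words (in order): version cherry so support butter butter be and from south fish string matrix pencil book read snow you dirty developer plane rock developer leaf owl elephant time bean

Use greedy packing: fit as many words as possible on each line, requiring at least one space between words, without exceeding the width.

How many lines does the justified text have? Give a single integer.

Line 1: ['version', 'cherry', 'so'] (min_width=17, slack=4)
Line 2: ['support', 'butter', 'butter'] (min_width=21, slack=0)
Line 3: ['be', 'and', 'from', 'south'] (min_width=17, slack=4)
Line 4: ['fish', 'string', 'matrix'] (min_width=18, slack=3)
Line 5: ['pencil', 'book', 'read', 'snow'] (min_width=21, slack=0)
Line 6: ['you', 'dirty', 'developer'] (min_width=19, slack=2)
Line 7: ['plane', 'rock', 'developer'] (min_width=20, slack=1)
Line 8: ['leaf', 'owl', 'elephant'] (min_width=17, slack=4)
Line 9: ['time', 'bean'] (min_width=9, slack=12)
Total lines: 9

Answer: 9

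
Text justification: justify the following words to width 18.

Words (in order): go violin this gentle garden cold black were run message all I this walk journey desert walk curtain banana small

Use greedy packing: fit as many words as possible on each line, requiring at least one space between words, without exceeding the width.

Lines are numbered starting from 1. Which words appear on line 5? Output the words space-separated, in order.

Answer: walk journey

Derivation:
Line 1: ['go', 'violin', 'this'] (min_width=14, slack=4)
Line 2: ['gentle', 'garden', 'cold'] (min_width=18, slack=0)
Line 3: ['black', 'were', 'run'] (min_width=14, slack=4)
Line 4: ['message', 'all', 'I', 'this'] (min_width=18, slack=0)
Line 5: ['walk', 'journey'] (min_width=12, slack=6)
Line 6: ['desert', 'walk'] (min_width=11, slack=7)
Line 7: ['curtain', 'banana'] (min_width=14, slack=4)
Line 8: ['small'] (min_width=5, slack=13)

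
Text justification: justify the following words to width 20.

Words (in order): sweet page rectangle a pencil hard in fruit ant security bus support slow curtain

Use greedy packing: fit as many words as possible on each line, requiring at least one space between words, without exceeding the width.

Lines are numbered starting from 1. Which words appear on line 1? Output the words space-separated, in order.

Answer: sweet page rectangle

Derivation:
Line 1: ['sweet', 'page', 'rectangle'] (min_width=20, slack=0)
Line 2: ['a', 'pencil', 'hard', 'in'] (min_width=16, slack=4)
Line 3: ['fruit', 'ant', 'security'] (min_width=18, slack=2)
Line 4: ['bus', 'support', 'slow'] (min_width=16, slack=4)
Line 5: ['curtain'] (min_width=7, slack=13)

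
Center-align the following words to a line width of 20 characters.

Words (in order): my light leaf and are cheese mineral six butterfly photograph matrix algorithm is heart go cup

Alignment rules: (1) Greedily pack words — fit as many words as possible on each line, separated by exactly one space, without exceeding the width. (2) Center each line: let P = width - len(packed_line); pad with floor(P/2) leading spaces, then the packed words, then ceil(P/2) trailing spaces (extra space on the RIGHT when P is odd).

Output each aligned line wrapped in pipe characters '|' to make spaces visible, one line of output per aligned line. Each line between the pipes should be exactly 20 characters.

Answer: | my light leaf and  |
| are cheese mineral |
|   six butterfly    |
| photograph matrix  |
| algorithm is heart |
|       go cup       |

Derivation:
Line 1: ['my', 'light', 'leaf', 'and'] (min_width=17, slack=3)
Line 2: ['are', 'cheese', 'mineral'] (min_width=18, slack=2)
Line 3: ['six', 'butterfly'] (min_width=13, slack=7)
Line 4: ['photograph', 'matrix'] (min_width=17, slack=3)
Line 5: ['algorithm', 'is', 'heart'] (min_width=18, slack=2)
Line 6: ['go', 'cup'] (min_width=6, slack=14)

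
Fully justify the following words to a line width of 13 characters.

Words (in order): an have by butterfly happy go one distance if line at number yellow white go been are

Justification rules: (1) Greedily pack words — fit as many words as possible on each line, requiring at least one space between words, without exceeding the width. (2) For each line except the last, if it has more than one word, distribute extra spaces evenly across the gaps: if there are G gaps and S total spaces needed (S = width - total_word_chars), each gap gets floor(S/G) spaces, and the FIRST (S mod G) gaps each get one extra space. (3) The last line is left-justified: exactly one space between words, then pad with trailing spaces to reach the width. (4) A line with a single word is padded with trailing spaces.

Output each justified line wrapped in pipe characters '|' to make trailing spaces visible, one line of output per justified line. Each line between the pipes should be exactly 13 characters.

Answer: |an   have  by|
|butterfly    |
|happy  go one|
|distance   if|
|line       at|
|number yellow|
|white go been|
|are          |

Derivation:
Line 1: ['an', 'have', 'by'] (min_width=10, slack=3)
Line 2: ['butterfly'] (min_width=9, slack=4)
Line 3: ['happy', 'go', 'one'] (min_width=12, slack=1)
Line 4: ['distance', 'if'] (min_width=11, slack=2)
Line 5: ['line', 'at'] (min_width=7, slack=6)
Line 6: ['number', 'yellow'] (min_width=13, slack=0)
Line 7: ['white', 'go', 'been'] (min_width=13, slack=0)
Line 8: ['are'] (min_width=3, slack=10)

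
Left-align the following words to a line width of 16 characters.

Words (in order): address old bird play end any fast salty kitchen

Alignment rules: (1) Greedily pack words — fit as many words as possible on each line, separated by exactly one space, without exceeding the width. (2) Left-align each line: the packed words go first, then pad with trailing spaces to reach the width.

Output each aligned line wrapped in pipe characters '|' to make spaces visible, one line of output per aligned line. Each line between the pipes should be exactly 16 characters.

Answer: |address old bird|
|play end any    |
|fast salty      |
|kitchen         |

Derivation:
Line 1: ['address', 'old', 'bird'] (min_width=16, slack=0)
Line 2: ['play', 'end', 'any'] (min_width=12, slack=4)
Line 3: ['fast', 'salty'] (min_width=10, slack=6)
Line 4: ['kitchen'] (min_width=7, slack=9)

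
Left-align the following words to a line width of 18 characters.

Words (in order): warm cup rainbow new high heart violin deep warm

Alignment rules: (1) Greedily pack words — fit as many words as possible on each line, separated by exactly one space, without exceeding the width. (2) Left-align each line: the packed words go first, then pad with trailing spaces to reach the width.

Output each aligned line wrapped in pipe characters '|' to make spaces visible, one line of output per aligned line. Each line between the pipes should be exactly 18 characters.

Answer: |warm cup rainbow  |
|new high heart    |
|violin deep warm  |

Derivation:
Line 1: ['warm', 'cup', 'rainbow'] (min_width=16, slack=2)
Line 2: ['new', 'high', 'heart'] (min_width=14, slack=4)
Line 3: ['violin', 'deep', 'warm'] (min_width=16, slack=2)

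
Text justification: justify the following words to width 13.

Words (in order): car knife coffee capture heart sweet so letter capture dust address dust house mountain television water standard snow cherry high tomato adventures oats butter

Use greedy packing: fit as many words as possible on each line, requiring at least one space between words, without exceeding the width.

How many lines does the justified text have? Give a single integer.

Line 1: ['car', 'knife'] (min_width=9, slack=4)
Line 2: ['coffee'] (min_width=6, slack=7)
Line 3: ['capture', 'heart'] (min_width=13, slack=0)
Line 4: ['sweet', 'so'] (min_width=8, slack=5)
Line 5: ['letter'] (min_width=6, slack=7)
Line 6: ['capture', 'dust'] (min_width=12, slack=1)
Line 7: ['address', 'dust'] (min_width=12, slack=1)
Line 8: ['house'] (min_width=5, slack=8)
Line 9: ['mountain'] (min_width=8, slack=5)
Line 10: ['television'] (min_width=10, slack=3)
Line 11: ['water'] (min_width=5, slack=8)
Line 12: ['standard', 'snow'] (min_width=13, slack=0)
Line 13: ['cherry', 'high'] (min_width=11, slack=2)
Line 14: ['tomato'] (min_width=6, slack=7)
Line 15: ['adventures'] (min_width=10, slack=3)
Line 16: ['oats', 'butter'] (min_width=11, slack=2)
Total lines: 16

Answer: 16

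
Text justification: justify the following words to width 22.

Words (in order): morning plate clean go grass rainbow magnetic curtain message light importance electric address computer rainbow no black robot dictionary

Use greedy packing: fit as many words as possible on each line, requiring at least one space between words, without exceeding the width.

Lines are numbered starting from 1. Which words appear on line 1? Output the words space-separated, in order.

Line 1: ['morning', 'plate', 'clean', 'go'] (min_width=22, slack=0)
Line 2: ['grass', 'rainbow', 'magnetic'] (min_width=22, slack=0)
Line 3: ['curtain', 'message', 'light'] (min_width=21, slack=1)
Line 4: ['importance', 'electric'] (min_width=19, slack=3)
Line 5: ['address', 'computer'] (min_width=16, slack=6)
Line 6: ['rainbow', 'no', 'black', 'robot'] (min_width=22, slack=0)
Line 7: ['dictionary'] (min_width=10, slack=12)

Answer: morning plate clean go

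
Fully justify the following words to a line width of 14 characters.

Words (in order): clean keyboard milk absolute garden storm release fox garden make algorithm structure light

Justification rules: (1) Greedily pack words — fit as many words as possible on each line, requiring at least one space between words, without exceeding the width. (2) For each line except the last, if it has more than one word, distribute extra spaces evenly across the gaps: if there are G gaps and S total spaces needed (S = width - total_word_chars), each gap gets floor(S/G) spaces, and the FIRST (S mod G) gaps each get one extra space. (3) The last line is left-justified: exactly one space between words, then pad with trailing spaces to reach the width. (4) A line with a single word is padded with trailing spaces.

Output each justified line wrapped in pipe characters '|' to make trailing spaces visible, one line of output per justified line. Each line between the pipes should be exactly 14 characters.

Answer: |clean keyboard|
|milk  absolute|
|garden   storm|
|release    fox|
|garden    make|
|algorithm     |
|structure     |
|light         |

Derivation:
Line 1: ['clean', 'keyboard'] (min_width=14, slack=0)
Line 2: ['milk', 'absolute'] (min_width=13, slack=1)
Line 3: ['garden', 'storm'] (min_width=12, slack=2)
Line 4: ['release', 'fox'] (min_width=11, slack=3)
Line 5: ['garden', 'make'] (min_width=11, slack=3)
Line 6: ['algorithm'] (min_width=9, slack=5)
Line 7: ['structure'] (min_width=9, slack=5)
Line 8: ['light'] (min_width=5, slack=9)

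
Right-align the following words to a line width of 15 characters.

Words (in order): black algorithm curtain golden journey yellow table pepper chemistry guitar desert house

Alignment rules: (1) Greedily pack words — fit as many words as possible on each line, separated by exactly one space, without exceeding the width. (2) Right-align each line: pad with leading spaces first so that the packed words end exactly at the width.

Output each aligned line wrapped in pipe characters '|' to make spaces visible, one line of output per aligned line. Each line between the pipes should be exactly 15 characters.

Answer: |black algorithm|
| curtain golden|
| journey yellow|
|   table pepper|
|      chemistry|
|  guitar desert|
|          house|

Derivation:
Line 1: ['black', 'algorithm'] (min_width=15, slack=0)
Line 2: ['curtain', 'golden'] (min_width=14, slack=1)
Line 3: ['journey', 'yellow'] (min_width=14, slack=1)
Line 4: ['table', 'pepper'] (min_width=12, slack=3)
Line 5: ['chemistry'] (min_width=9, slack=6)
Line 6: ['guitar', 'desert'] (min_width=13, slack=2)
Line 7: ['house'] (min_width=5, slack=10)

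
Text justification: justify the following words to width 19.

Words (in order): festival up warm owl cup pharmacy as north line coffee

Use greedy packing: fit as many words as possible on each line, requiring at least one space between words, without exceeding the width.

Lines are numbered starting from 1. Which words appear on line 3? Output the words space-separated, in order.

Answer: north line coffee

Derivation:
Line 1: ['festival', 'up', 'warm'] (min_width=16, slack=3)
Line 2: ['owl', 'cup', 'pharmacy', 'as'] (min_width=19, slack=0)
Line 3: ['north', 'line', 'coffee'] (min_width=17, slack=2)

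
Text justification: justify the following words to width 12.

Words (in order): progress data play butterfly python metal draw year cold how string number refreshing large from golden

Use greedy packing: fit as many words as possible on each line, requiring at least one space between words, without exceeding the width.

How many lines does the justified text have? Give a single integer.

Answer: 11

Derivation:
Line 1: ['progress'] (min_width=8, slack=4)
Line 2: ['data', 'play'] (min_width=9, slack=3)
Line 3: ['butterfly'] (min_width=9, slack=3)
Line 4: ['python', 'metal'] (min_width=12, slack=0)
Line 5: ['draw', 'year'] (min_width=9, slack=3)
Line 6: ['cold', 'how'] (min_width=8, slack=4)
Line 7: ['string'] (min_width=6, slack=6)
Line 8: ['number'] (min_width=6, slack=6)
Line 9: ['refreshing'] (min_width=10, slack=2)
Line 10: ['large', 'from'] (min_width=10, slack=2)
Line 11: ['golden'] (min_width=6, slack=6)
Total lines: 11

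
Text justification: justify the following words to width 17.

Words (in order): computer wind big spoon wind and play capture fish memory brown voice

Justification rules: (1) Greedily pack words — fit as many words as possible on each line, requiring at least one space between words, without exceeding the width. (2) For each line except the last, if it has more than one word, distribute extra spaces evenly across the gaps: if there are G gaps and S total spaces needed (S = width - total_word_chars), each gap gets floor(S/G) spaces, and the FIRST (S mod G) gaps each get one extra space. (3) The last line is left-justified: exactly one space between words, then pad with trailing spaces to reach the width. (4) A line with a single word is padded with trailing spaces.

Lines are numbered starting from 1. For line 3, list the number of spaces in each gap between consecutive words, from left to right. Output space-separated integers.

Answer: 1 1

Derivation:
Line 1: ['computer', 'wind', 'big'] (min_width=17, slack=0)
Line 2: ['spoon', 'wind', 'and'] (min_width=14, slack=3)
Line 3: ['play', 'capture', 'fish'] (min_width=17, slack=0)
Line 4: ['memory', 'brown'] (min_width=12, slack=5)
Line 5: ['voice'] (min_width=5, slack=12)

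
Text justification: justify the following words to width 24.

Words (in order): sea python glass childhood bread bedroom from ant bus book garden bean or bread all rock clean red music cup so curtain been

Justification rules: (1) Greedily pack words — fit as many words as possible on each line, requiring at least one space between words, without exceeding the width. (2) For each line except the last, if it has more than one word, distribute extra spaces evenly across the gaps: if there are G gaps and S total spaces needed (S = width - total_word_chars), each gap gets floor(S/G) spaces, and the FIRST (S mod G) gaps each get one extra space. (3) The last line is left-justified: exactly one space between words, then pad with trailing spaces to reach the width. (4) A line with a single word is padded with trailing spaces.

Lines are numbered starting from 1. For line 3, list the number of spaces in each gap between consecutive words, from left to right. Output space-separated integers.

Line 1: ['sea', 'python', 'glass'] (min_width=16, slack=8)
Line 2: ['childhood', 'bread', 'bedroom'] (min_width=23, slack=1)
Line 3: ['from', 'ant', 'bus', 'book', 'garden'] (min_width=24, slack=0)
Line 4: ['bean', 'or', 'bread', 'all', 'rock'] (min_width=22, slack=2)
Line 5: ['clean', 'red', 'music', 'cup', 'so'] (min_width=22, slack=2)
Line 6: ['curtain', 'been'] (min_width=12, slack=12)

Answer: 1 1 1 1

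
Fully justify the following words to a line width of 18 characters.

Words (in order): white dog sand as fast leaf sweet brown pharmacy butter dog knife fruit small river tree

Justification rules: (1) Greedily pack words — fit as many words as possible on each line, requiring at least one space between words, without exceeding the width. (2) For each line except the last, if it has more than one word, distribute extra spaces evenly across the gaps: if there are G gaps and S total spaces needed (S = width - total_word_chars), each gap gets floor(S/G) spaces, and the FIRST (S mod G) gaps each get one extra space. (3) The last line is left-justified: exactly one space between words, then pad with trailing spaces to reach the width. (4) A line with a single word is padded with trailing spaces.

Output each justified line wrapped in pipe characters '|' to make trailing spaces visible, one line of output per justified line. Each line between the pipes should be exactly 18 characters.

Answer: |white  dog sand as|
|fast   leaf  sweet|
|brown     pharmacy|
|butter  dog  knife|
|fruit  small river|
|tree              |

Derivation:
Line 1: ['white', 'dog', 'sand', 'as'] (min_width=17, slack=1)
Line 2: ['fast', 'leaf', 'sweet'] (min_width=15, slack=3)
Line 3: ['brown', 'pharmacy'] (min_width=14, slack=4)
Line 4: ['butter', 'dog', 'knife'] (min_width=16, slack=2)
Line 5: ['fruit', 'small', 'river'] (min_width=17, slack=1)
Line 6: ['tree'] (min_width=4, slack=14)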